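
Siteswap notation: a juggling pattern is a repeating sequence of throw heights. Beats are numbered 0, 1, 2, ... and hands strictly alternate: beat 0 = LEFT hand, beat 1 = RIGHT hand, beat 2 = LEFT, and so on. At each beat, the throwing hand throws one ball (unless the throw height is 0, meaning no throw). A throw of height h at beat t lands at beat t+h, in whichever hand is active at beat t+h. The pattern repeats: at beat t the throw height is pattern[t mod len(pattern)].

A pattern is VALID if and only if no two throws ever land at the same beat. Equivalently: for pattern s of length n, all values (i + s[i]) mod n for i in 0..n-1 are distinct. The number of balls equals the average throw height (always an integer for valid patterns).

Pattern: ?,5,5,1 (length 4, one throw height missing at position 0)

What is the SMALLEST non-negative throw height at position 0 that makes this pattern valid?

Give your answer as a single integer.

i=0: s[i]=? (unknown)
i=1: (1 + 5) mod 4 = 2
i=2: (2 + 5) mod 4 = 3
i=3: (3 + 1) mod 4 = 0
Known residues: [0, 2, 3]; need a permutation of 0..3, so missing residue r = 1
Need (0 + s) mod 4 = 1; smallest s = (1 - 0) mod 4 = 1

Answer: 1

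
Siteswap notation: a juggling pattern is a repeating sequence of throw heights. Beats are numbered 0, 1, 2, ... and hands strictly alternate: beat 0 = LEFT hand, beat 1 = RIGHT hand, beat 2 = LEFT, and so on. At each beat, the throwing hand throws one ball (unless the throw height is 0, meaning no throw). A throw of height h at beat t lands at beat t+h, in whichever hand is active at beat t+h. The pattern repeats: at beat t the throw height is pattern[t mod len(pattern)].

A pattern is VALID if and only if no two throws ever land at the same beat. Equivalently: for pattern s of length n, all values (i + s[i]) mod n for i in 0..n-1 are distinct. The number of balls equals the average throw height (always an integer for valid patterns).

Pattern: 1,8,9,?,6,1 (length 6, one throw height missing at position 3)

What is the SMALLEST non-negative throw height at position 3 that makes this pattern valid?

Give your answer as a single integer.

Answer: 5

Derivation:
i=0: (0 + 1) mod 6 = 1
i=1: (1 + 8) mod 6 = 3
i=2: (2 + 9) mod 6 = 5
i=3: s[i]=? (unknown)
i=4: (4 + 6) mod 6 = 4
i=5: (5 + 1) mod 6 = 0
Known residues: [0, 1, 3, 4, 5]; need a permutation of 0..5, so missing residue r = 2
Need (3 + s) mod 6 = 2; smallest s = (2 - 3) mod 6 = 5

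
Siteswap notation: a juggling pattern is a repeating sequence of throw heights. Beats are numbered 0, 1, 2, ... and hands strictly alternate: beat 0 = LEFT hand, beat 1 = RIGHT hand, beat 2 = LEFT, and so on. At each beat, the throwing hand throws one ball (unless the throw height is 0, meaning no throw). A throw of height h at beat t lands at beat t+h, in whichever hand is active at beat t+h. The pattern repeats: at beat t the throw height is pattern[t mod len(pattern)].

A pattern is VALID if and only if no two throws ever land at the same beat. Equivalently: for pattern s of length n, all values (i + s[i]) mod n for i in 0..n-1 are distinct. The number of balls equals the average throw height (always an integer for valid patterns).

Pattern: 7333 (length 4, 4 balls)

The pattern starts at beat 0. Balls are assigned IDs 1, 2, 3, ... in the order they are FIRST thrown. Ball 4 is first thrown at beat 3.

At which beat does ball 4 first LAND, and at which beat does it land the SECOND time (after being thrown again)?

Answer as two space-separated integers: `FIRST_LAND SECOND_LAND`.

Answer: 6 9

Derivation:
Beat 0 (L): throw ball1 h=7 -> lands@7:R; in-air after throw: [b1@7:R]
Beat 1 (R): throw ball2 h=3 -> lands@4:L; in-air after throw: [b2@4:L b1@7:R]
Beat 2 (L): throw ball3 h=3 -> lands@5:R; in-air after throw: [b2@4:L b3@5:R b1@7:R]
Beat 3 (R): throw ball4 h=3 -> lands@6:L; in-air after throw: [b2@4:L b3@5:R b4@6:L b1@7:R]
Beat 4 (L): throw ball2 h=7 -> lands@11:R; in-air after throw: [b3@5:R b4@6:L b1@7:R b2@11:R]
Beat 5 (R): throw ball3 h=3 -> lands@8:L; in-air after throw: [b4@6:L b1@7:R b3@8:L b2@11:R]
Beat 6 (L): throw ball4 h=3 -> lands@9:R; in-air after throw: [b1@7:R b3@8:L b4@9:R b2@11:R]
Beat 7 (R): throw ball1 h=3 -> lands@10:L; in-air after throw: [b3@8:L b4@9:R b1@10:L b2@11:R]
Beat 8 (L): throw ball3 h=7 -> lands@15:R; in-air after throw: [b4@9:R b1@10:L b2@11:R b3@15:R]
Beat 9 (R): throw ball4 h=3 -> lands@12:L; in-air after throw: [b1@10:L b2@11:R b4@12:L b3@15:R]
Ball 4: thrown@3 h=3 -> first land @6; rethrown@6 h=3 -> second land @9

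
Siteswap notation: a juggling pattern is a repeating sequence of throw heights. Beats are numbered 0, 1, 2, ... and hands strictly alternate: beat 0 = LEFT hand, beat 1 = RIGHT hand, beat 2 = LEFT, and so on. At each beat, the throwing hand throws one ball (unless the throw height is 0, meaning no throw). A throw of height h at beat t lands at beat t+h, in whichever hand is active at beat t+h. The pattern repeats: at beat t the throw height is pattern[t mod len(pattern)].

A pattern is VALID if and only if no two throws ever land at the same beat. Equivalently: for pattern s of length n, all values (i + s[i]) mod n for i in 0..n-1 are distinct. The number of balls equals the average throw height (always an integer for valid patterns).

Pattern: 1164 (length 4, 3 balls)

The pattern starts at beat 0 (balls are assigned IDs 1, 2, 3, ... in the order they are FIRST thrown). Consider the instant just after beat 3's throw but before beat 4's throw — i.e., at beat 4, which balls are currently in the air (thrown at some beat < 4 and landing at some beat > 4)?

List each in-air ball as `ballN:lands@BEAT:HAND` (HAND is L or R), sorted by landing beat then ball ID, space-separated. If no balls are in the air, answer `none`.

Beat 0 (L): throw ball1 h=1 -> lands@1:R; in-air after throw: [b1@1:R]
Beat 1 (R): throw ball1 h=1 -> lands@2:L; in-air after throw: [b1@2:L]
Beat 2 (L): throw ball1 h=6 -> lands@8:L; in-air after throw: [b1@8:L]
Beat 3 (R): throw ball2 h=4 -> lands@7:R; in-air after throw: [b2@7:R b1@8:L]
Beat 4 (L): throw ball3 h=1 -> lands@5:R; in-air after throw: [b3@5:R b2@7:R b1@8:L]

Answer: ball2:lands@7:R ball1:lands@8:L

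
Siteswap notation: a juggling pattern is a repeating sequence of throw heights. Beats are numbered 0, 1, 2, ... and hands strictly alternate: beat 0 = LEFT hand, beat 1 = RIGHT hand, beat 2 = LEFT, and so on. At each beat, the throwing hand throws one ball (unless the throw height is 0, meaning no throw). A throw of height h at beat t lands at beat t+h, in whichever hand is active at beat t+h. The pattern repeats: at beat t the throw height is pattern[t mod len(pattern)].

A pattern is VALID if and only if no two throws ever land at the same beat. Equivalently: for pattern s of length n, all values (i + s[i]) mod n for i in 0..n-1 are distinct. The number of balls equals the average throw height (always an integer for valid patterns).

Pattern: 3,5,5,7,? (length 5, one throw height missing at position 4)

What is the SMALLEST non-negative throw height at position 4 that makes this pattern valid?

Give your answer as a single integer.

Answer: 0

Derivation:
i=0: (0 + 3) mod 5 = 3
i=1: (1 + 5) mod 5 = 1
i=2: (2 + 5) mod 5 = 2
i=3: (3 + 7) mod 5 = 0
i=4: s[i]=? (unknown)
Known residues: [0, 1, 2, 3]; need a permutation of 0..4, so missing residue r = 4
Need (4 + s) mod 5 = 4; smallest s = (4 - 4) mod 5 = 0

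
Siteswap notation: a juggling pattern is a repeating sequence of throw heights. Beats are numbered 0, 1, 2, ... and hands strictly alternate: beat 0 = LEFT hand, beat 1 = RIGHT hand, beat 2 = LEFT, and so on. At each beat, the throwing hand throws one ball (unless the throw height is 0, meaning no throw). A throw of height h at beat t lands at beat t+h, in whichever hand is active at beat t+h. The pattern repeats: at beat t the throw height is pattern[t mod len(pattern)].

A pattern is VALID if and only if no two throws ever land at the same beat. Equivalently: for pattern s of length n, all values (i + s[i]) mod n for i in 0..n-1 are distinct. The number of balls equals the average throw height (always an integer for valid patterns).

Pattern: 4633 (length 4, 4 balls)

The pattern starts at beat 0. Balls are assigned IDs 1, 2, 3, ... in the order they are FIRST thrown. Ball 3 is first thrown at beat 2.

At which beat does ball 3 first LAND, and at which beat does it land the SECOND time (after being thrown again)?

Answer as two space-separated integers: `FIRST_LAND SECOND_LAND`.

Beat 0 (L): throw ball1 h=4 -> lands@4:L; in-air after throw: [b1@4:L]
Beat 1 (R): throw ball2 h=6 -> lands@7:R; in-air after throw: [b1@4:L b2@7:R]
Beat 2 (L): throw ball3 h=3 -> lands@5:R; in-air after throw: [b1@4:L b3@5:R b2@7:R]
Beat 3 (R): throw ball4 h=3 -> lands@6:L; in-air after throw: [b1@4:L b3@5:R b4@6:L b2@7:R]
Beat 4 (L): throw ball1 h=4 -> lands@8:L; in-air after throw: [b3@5:R b4@6:L b2@7:R b1@8:L]
Beat 5 (R): throw ball3 h=6 -> lands@11:R; in-air after throw: [b4@6:L b2@7:R b1@8:L b3@11:R]
Beat 6 (L): throw ball4 h=3 -> lands@9:R; in-air after throw: [b2@7:R b1@8:L b4@9:R b3@11:R]
Beat 7 (R): throw ball2 h=3 -> lands@10:L; in-air after throw: [b1@8:L b4@9:R b2@10:L b3@11:R]
Beat 8 (L): throw ball1 h=4 -> lands@12:L; in-air after throw: [b4@9:R b2@10:L b3@11:R b1@12:L]
Beat 9 (R): throw ball4 h=6 -> lands@15:R; in-air after throw: [b2@10:L b3@11:R b1@12:L b4@15:R]
Beat 10 (L): throw ball2 h=3 -> lands@13:R; in-air after throw: [b3@11:R b1@12:L b2@13:R b4@15:R]
Beat 11 (R): throw ball3 h=3 -> lands@14:L; in-air after throw: [b1@12:L b2@13:R b3@14:L b4@15:R]
Ball 3: thrown@2 h=3 -> first land @5; rethrown@5 h=6 -> second land @11

Answer: 5 11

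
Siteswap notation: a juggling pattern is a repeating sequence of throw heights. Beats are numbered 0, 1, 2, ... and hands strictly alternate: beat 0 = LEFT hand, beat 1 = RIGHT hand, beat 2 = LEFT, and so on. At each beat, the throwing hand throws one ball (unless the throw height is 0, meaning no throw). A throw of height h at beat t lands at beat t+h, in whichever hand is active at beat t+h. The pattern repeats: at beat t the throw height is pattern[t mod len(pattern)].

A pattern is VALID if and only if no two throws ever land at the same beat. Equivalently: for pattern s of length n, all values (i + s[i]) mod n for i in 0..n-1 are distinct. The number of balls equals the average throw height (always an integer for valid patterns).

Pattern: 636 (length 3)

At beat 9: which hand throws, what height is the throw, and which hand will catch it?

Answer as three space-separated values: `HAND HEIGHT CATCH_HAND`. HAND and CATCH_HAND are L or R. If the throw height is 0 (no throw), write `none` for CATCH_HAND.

Answer: R 6 R

Derivation:
Beat 9: 9 mod 2 = 1, so hand = R
Throw height = pattern[9 mod 3] = pattern[0] = 6
Lands at beat 9+6=15, 15 mod 2 = 1, so catch hand = R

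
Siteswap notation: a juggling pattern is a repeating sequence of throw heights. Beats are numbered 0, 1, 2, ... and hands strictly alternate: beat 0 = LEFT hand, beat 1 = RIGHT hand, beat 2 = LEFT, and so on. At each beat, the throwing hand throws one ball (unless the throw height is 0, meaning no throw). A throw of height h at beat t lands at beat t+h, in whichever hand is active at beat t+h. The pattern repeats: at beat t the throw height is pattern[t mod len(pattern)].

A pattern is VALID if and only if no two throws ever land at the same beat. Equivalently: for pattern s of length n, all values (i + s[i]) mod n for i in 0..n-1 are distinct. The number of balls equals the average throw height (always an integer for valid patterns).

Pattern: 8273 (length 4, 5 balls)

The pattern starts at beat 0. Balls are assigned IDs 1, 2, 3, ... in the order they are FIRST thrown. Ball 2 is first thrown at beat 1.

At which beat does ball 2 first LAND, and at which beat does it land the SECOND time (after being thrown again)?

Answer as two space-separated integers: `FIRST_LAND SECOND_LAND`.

Answer: 3 6

Derivation:
Beat 0 (L): throw ball1 h=8 -> lands@8:L; in-air after throw: [b1@8:L]
Beat 1 (R): throw ball2 h=2 -> lands@3:R; in-air after throw: [b2@3:R b1@8:L]
Beat 2 (L): throw ball3 h=7 -> lands@9:R; in-air after throw: [b2@3:R b1@8:L b3@9:R]
Beat 3 (R): throw ball2 h=3 -> lands@6:L; in-air after throw: [b2@6:L b1@8:L b3@9:R]
Beat 4 (L): throw ball4 h=8 -> lands@12:L; in-air after throw: [b2@6:L b1@8:L b3@9:R b4@12:L]
Beat 5 (R): throw ball5 h=2 -> lands@7:R; in-air after throw: [b2@6:L b5@7:R b1@8:L b3@9:R b4@12:L]
Beat 6 (L): throw ball2 h=7 -> lands@13:R; in-air after throw: [b5@7:R b1@8:L b3@9:R b4@12:L b2@13:R]
Ball 2: thrown@1 h=2 -> first land @3; rethrown@3 h=3 -> second land @6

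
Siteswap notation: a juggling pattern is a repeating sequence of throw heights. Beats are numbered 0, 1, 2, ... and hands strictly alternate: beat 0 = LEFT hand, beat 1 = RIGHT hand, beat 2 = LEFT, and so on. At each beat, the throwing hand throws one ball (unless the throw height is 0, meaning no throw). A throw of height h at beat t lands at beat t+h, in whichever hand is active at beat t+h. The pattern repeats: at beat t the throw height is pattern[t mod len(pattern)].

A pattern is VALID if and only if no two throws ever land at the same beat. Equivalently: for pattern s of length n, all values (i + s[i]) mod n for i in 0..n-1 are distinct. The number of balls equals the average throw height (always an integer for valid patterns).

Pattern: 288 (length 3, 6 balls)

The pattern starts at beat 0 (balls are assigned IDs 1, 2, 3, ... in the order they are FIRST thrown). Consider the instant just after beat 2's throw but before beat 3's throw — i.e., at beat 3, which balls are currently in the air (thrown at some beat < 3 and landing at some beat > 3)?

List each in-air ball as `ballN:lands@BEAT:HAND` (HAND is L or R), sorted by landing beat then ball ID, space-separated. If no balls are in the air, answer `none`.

Beat 0 (L): throw ball1 h=2 -> lands@2:L; in-air after throw: [b1@2:L]
Beat 1 (R): throw ball2 h=8 -> lands@9:R; in-air after throw: [b1@2:L b2@9:R]
Beat 2 (L): throw ball1 h=8 -> lands@10:L; in-air after throw: [b2@9:R b1@10:L]
Beat 3 (R): throw ball3 h=2 -> lands@5:R; in-air after throw: [b3@5:R b2@9:R b1@10:L]

Answer: ball2:lands@9:R ball1:lands@10:L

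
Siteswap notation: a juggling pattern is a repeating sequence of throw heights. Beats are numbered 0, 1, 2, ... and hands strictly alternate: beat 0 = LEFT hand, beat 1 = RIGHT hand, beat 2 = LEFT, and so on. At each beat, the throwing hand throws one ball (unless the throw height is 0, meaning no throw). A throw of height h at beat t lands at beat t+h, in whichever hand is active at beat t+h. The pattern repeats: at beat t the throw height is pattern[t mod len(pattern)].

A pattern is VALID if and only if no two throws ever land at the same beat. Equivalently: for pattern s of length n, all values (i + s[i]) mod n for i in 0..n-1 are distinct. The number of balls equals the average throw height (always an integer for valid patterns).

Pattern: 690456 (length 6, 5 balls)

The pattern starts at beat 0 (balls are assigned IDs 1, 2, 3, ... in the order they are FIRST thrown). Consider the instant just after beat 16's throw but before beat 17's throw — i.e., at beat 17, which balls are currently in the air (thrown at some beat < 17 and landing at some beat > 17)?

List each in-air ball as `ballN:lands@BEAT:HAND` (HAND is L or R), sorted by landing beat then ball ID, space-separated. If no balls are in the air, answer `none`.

Beat 0 (L): throw ball1 h=6 -> lands@6:L; in-air after throw: [b1@6:L]
Beat 1 (R): throw ball2 h=9 -> lands@10:L; in-air after throw: [b1@6:L b2@10:L]
Beat 3 (R): throw ball3 h=4 -> lands@7:R; in-air after throw: [b1@6:L b3@7:R b2@10:L]
Beat 4 (L): throw ball4 h=5 -> lands@9:R; in-air after throw: [b1@6:L b3@7:R b4@9:R b2@10:L]
Beat 5 (R): throw ball5 h=6 -> lands@11:R; in-air after throw: [b1@6:L b3@7:R b4@9:R b2@10:L b5@11:R]
Beat 6 (L): throw ball1 h=6 -> lands@12:L; in-air after throw: [b3@7:R b4@9:R b2@10:L b5@11:R b1@12:L]
Beat 7 (R): throw ball3 h=9 -> lands@16:L; in-air after throw: [b4@9:R b2@10:L b5@11:R b1@12:L b3@16:L]
Beat 9 (R): throw ball4 h=4 -> lands@13:R; in-air after throw: [b2@10:L b5@11:R b1@12:L b4@13:R b3@16:L]
Beat 10 (L): throw ball2 h=5 -> lands@15:R; in-air after throw: [b5@11:R b1@12:L b4@13:R b2@15:R b3@16:L]
Beat 11 (R): throw ball5 h=6 -> lands@17:R; in-air after throw: [b1@12:L b4@13:R b2@15:R b3@16:L b5@17:R]
Beat 12 (L): throw ball1 h=6 -> lands@18:L; in-air after throw: [b4@13:R b2@15:R b3@16:L b5@17:R b1@18:L]
Beat 13 (R): throw ball4 h=9 -> lands@22:L; in-air after throw: [b2@15:R b3@16:L b5@17:R b1@18:L b4@22:L]
Beat 15 (R): throw ball2 h=4 -> lands@19:R; in-air after throw: [b3@16:L b5@17:R b1@18:L b2@19:R b4@22:L]
Beat 16 (L): throw ball3 h=5 -> lands@21:R; in-air after throw: [b5@17:R b1@18:L b2@19:R b3@21:R b4@22:L]
Beat 17 (R): throw ball5 h=6 -> lands@23:R; in-air after throw: [b1@18:L b2@19:R b3@21:R b4@22:L b5@23:R]

Answer: ball1:lands@18:L ball2:lands@19:R ball3:lands@21:R ball4:lands@22:L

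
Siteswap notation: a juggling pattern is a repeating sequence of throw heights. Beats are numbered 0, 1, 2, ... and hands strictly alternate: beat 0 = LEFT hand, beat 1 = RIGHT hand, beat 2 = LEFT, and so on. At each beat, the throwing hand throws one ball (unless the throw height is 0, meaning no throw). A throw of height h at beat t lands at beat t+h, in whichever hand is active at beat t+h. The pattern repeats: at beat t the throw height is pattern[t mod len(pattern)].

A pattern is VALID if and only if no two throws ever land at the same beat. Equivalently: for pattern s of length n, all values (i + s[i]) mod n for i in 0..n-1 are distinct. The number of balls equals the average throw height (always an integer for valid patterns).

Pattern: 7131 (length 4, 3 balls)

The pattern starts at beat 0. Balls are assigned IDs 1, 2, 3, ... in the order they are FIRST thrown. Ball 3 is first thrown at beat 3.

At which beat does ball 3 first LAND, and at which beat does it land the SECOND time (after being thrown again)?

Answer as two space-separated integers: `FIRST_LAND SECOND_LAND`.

Answer: 4 11

Derivation:
Beat 0 (L): throw ball1 h=7 -> lands@7:R; in-air after throw: [b1@7:R]
Beat 1 (R): throw ball2 h=1 -> lands@2:L; in-air after throw: [b2@2:L b1@7:R]
Beat 2 (L): throw ball2 h=3 -> lands@5:R; in-air after throw: [b2@5:R b1@7:R]
Beat 3 (R): throw ball3 h=1 -> lands@4:L; in-air after throw: [b3@4:L b2@5:R b1@7:R]
Beat 4 (L): throw ball3 h=7 -> lands@11:R; in-air after throw: [b2@5:R b1@7:R b3@11:R]
Beat 5 (R): throw ball2 h=1 -> lands@6:L; in-air after throw: [b2@6:L b1@7:R b3@11:R]
Beat 6 (L): throw ball2 h=3 -> lands@9:R; in-air after throw: [b1@7:R b2@9:R b3@11:R]
Beat 7 (R): throw ball1 h=1 -> lands@8:L; in-air after throw: [b1@8:L b2@9:R b3@11:R]
Beat 8 (L): throw ball1 h=7 -> lands@15:R; in-air after throw: [b2@9:R b3@11:R b1@15:R]
Beat 9 (R): throw ball2 h=1 -> lands@10:L; in-air after throw: [b2@10:L b3@11:R b1@15:R]
Beat 10 (L): throw ball2 h=3 -> lands@13:R; in-air after throw: [b3@11:R b2@13:R b1@15:R]
Beat 11 (R): throw ball3 h=1 -> lands@12:L; in-air after throw: [b3@12:L b2@13:R b1@15:R]
Ball 3: thrown@3 h=1 -> first land @4; rethrown@4 h=7 -> second land @11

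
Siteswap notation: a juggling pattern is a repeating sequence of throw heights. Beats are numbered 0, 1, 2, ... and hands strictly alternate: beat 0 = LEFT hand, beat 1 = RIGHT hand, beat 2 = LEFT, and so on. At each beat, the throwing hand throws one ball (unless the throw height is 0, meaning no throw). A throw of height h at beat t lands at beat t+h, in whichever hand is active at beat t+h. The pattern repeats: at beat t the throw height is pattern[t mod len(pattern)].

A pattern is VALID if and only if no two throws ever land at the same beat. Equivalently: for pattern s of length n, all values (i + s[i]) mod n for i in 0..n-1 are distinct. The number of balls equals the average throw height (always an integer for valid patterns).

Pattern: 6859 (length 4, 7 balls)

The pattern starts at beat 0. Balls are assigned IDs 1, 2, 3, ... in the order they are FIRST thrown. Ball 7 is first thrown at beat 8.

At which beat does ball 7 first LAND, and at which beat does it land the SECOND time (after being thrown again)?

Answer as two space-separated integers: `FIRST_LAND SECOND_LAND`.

Beat 0 (L): throw ball1 h=6 -> lands@6:L; in-air after throw: [b1@6:L]
Beat 1 (R): throw ball2 h=8 -> lands@9:R; in-air after throw: [b1@6:L b2@9:R]
Beat 2 (L): throw ball3 h=5 -> lands@7:R; in-air after throw: [b1@6:L b3@7:R b2@9:R]
Beat 3 (R): throw ball4 h=9 -> lands@12:L; in-air after throw: [b1@6:L b3@7:R b2@9:R b4@12:L]
Beat 4 (L): throw ball5 h=6 -> lands@10:L; in-air after throw: [b1@6:L b3@7:R b2@9:R b5@10:L b4@12:L]
Beat 5 (R): throw ball6 h=8 -> lands@13:R; in-air after throw: [b1@6:L b3@7:R b2@9:R b5@10:L b4@12:L b6@13:R]
Beat 6 (L): throw ball1 h=5 -> lands@11:R; in-air after throw: [b3@7:R b2@9:R b5@10:L b1@11:R b4@12:L b6@13:R]
Beat 7 (R): throw ball3 h=9 -> lands@16:L; in-air after throw: [b2@9:R b5@10:L b1@11:R b4@12:L b6@13:R b3@16:L]
Beat 8 (L): throw ball7 h=6 -> lands@14:L; in-air after throw: [b2@9:R b5@10:L b1@11:R b4@12:L b6@13:R b7@14:L b3@16:L]
Beat 9 (R): throw ball2 h=8 -> lands@17:R; in-air after throw: [b5@10:L b1@11:R b4@12:L b6@13:R b7@14:L b3@16:L b2@17:R]
Beat 10 (L): throw ball5 h=5 -> lands@15:R; in-air after throw: [b1@11:R b4@12:L b6@13:R b7@14:L b5@15:R b3@16:L b2@17:R]
Beat 11 (R): throw ball1 h=9 -> lands@20:L; in-air after throw: [b4@12:L b6@13:R b7@14:L b5@15:R b3@16:L b2@17:R b1@20:L]
Beat 12 (L): throw ball4 h=6 -> lands@18:L; in-air after throw: [b6@13:R b7@14:L b5@15:R b3@16:L b2@17:R b4@18:L b1@20:L]
Beat 13 (R): throw ball6 h=8 -> lands@21:R; in-air after throw: [b7@14:L b5@15:R b3@16:L b2@17:R b4@18:L b1@20:L b6@21:R]
Beat 14 (L): throw ball7 h=5 -> lands@19:R; in-air after throw: [b5@15:R b3@16:L b2@17:R b4@18:L b7@19:R b1@20:L b6@21:R]
Beat 15 (R): throw ball5 h=9 -> lands@24:L; in-air after throw: [b3@16:L b2@17:R b4@18:L b7@19:R b1@20:L b6@21:R b5@24:L]
Beat 16 (L): throw ball3 h=6 -> lands@22:L; in-air after throw: [b2@17:R b4@18:L b7@19:R b1@20:L b6@21:R b3@22:L b5@24:L]
Beat 17 (R): throw ball2 h=8 -> lands@25:R; in-air after throw: [b4@18:L b7@19:R b1@20:L b6@21:R b3@22:L b5@24:L b2@25:R]
Ball 7: thrown@8 h=6 -> first land @14; rethrown@14 h=5 -> second land @19

Answer: 14 19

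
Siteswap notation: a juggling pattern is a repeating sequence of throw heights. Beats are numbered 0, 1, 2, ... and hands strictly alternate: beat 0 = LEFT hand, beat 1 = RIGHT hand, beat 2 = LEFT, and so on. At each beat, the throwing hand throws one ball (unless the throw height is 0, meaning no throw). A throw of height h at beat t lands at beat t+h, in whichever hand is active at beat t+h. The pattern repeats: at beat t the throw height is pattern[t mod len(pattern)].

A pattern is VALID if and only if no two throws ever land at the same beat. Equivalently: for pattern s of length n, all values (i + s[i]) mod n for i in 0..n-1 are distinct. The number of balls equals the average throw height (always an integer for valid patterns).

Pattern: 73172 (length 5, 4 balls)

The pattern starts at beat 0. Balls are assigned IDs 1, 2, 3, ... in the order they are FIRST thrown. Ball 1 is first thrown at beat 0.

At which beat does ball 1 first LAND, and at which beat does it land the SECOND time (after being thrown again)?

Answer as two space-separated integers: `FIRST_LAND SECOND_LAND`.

Beat 0 (L): throw ball1 h=7 -> lands@7:R; in-air after throw: [b1@7:R]
Beat 1 (R): throw ball2 h=3 -> lands@4:L; in-air after throw: [b2@4:L b1@7:R]
Beat 2 (L): throw ball3 h=1 -> lands@3:R; in-air after throw: [b3@3:R b2@4:L b1@7:R]
Beat 3 (R): throw ball3 h=7 -> lands@10:L; in-air after throw: [b2@4:L b1@7:R b3@10:L]
Beat 4 (L): throw ball2 h=2 -> lands@6:L; in-air after throw: [b2@6:L b1@7:R b3@10:L]
Beat 5 (R): throw ball4 h=7 -> lands@12:L; in-air after throw: [b2@6:L b1@7:R b3@10:L b4@12:L]
Beat 6 (L): throw ball2 h=3 -> lands@9:R; in-air after throw: [b1@7:R b2@9:R b3@10:L b4@12:L]
Beat 7 (R): throw ball1 h=1 -> lands@8:L; in-air after throw: [b1@8:L b2@9:R b3@10:L b4@12:L]
Beat 8 (L): throw ball1 h=7 -> lands@15:R; in-air after throw: [b2@9:R b3@10:L b4@12:L b1@15:R]
Ball 1: thrown@0 h=7 -> first land @7; rethrown@7 h=1 -> second land @8

Answer: 7 8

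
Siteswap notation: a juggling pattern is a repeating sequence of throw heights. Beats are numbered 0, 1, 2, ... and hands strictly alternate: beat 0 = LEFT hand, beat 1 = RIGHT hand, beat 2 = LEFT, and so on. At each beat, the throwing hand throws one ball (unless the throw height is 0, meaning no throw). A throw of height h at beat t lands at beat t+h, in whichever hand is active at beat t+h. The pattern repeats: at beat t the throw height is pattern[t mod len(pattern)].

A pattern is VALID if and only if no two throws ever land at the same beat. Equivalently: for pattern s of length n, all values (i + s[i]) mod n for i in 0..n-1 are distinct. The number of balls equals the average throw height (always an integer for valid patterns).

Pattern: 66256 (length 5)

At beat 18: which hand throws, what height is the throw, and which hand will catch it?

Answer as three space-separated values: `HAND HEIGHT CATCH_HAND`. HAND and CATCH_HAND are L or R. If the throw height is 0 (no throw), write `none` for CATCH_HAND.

Answer: L 5 R

Derivation:
Beat 18: 18 mod 2 = 0, so hand = L
Throw height = pattern[18 mod 5] = pattern[3] = 5
Lands at beat 18+5=23, 23 mod 2 = 1, so catch hand = R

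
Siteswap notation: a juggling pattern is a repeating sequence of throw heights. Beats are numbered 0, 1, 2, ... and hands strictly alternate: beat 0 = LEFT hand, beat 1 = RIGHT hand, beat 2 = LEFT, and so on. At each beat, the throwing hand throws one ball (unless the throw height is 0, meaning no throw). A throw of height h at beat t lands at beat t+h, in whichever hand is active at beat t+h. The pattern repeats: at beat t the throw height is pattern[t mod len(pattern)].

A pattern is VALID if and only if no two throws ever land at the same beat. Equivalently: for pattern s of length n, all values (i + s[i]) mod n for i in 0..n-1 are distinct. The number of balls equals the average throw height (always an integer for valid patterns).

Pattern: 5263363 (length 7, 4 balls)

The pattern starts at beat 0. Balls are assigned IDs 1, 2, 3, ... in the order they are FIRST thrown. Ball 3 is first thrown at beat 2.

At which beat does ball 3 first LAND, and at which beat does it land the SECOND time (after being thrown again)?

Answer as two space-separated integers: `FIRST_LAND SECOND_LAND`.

Answer: 8 10

Derivation:
Beat 0 (L): throw ball1 h=5 -> lands@5:R; in-air after throw: [b1@5:R]
Beat 1 (R): throw ball2 h=2 -> lands@3:R; in-air after throw: [b2@3:R b1@5:R]
Beat 2 (L): throw ball3 h=6 -> lands@8:L; in-air after throw: [b2@3:R b1@5:R b3@8:L]
Beat 3 (R): throw ball2 h=3 -> lands@6:L; in-air after throw: [b1@5:R b2@6:L b3@8:L]
Beat 4 (L): throw ball4 h=3 -> lands@7:R; in-air after throw: [b1@5:R b2@6:L b4@7:R b3@8:L]
Beat 5 (R): throw ball1 h=6 -> lands@11:R; in-air after throw: [b2@6:L b4@7:R b3@8:L b1@11:R]
Beat 6 (L): throw ball2 h=3 -> lands@9:R; in-air after throw: [b4@7:R b3@8:L b2@9:R b1@11:R]
Beat 7 (R): throw ball4 h=5 -> lands@12:L; in-air after throw: [b3@8:L b2@9:R b1@11:R b4@12:L]
Beat 8 (L): throw ball3 h=2 -> lands@10:L; in-air after throw: [b2@9:R b3@10:L b1@11:R b4@12:L]
Beat 9 (R): throw ball2 h=6 -> lands@15:R; in-air after throw: [b3@10:L b1@11:R b4@12:L b2@15:R]
Beat 10 (L): throw ball3 h=3 -> lands@13:R; in-air after throw: [b1@11:R b4@12:L b3@13:R b2@15:R]
Ball 3: thrown@2 h=6 -> first land @8; rethrown@8 h=2 -> second land @10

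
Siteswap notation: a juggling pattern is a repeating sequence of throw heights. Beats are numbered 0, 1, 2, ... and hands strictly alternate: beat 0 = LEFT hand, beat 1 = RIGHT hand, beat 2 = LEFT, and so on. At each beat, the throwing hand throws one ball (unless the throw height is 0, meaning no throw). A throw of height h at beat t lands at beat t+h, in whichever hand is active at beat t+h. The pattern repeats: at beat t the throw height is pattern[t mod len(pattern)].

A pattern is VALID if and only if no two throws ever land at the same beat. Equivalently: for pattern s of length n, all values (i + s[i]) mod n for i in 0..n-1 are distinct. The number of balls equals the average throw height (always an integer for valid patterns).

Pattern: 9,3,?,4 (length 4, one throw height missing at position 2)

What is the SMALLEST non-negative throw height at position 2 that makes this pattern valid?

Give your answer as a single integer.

Answer: 0

Derivation:
i=0: (0 + 9) mod 4 = 1
i=1: (1 + 3) mod 4 = 0
i=2: s[i]=? (unknown)
i=3: (3 + 4) mod 4 = 3
Known residues: [0, 1, 3]; need a permutation of 0..3, so missing residue r = 2
Need (2 + s) mod 4 = 2; smallest s = (2 - 2) mod 4 = 0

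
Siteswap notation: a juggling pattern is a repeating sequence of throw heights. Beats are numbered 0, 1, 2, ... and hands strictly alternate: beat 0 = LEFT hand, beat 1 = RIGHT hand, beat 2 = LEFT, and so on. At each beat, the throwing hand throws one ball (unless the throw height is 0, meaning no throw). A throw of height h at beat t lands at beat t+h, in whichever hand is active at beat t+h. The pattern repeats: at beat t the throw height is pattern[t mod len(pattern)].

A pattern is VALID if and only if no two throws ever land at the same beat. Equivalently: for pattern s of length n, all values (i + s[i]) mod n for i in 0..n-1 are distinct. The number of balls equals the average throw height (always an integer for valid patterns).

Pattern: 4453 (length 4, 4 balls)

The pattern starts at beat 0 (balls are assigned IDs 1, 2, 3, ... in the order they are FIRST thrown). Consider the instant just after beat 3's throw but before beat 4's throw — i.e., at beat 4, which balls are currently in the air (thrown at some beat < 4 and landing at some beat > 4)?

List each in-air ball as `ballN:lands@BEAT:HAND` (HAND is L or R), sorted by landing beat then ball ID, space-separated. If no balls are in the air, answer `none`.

Beat 0 (L): throw ball1 h=4 -> lands@4:L; in-air after throw: [b1@4:L]
Beat 1 (R): throw ball2 h=4 -> lands@5:R; in-air after throw: [b1@4:L b2@5:R]
Beat 2 (L): throw ball3 h=5 -> lands@7:R; in-air after throw: [b1@4:L b2@5:R b3@7:R]
Beat 3 (R): throw ball4 h=3 -> lands@6:L; in-air after throw: [b1@4:L b2@5:R b4@6:L b3@7:R]
Beat 4 (L): throw ball1 h=4 -> lands@8:L; in-air after throw: [b2@5:R b4@6:L b3@7:R b1@8:L]

Answer: ball2:lands@5:R ball4:lands@6:L ball3:lands@7:R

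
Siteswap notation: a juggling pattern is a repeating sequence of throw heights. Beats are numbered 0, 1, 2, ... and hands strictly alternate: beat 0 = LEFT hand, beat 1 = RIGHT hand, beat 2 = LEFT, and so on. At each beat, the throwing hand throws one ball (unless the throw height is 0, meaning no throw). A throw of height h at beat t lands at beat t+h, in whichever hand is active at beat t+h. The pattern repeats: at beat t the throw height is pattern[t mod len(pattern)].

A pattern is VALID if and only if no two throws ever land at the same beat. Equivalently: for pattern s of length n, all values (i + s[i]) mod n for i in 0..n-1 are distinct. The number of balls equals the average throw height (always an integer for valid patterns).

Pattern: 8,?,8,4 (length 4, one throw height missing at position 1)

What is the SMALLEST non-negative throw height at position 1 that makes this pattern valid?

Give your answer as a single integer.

Answer: 0

Derivation:
i=0: (0 + 8) mod 4 = 0
i=1: s[i]=? (unknown)
i=2: (2 + 8) mod 4 = 2
i=3: (3 + 4) mod 4 = 3
Known residues: [0, 2, 3]; need a permutation of 0..3, so missing residue r = 1
Need (1 + s) mod 4 = 1; smallest s = (1 - 1) mod 4 = 0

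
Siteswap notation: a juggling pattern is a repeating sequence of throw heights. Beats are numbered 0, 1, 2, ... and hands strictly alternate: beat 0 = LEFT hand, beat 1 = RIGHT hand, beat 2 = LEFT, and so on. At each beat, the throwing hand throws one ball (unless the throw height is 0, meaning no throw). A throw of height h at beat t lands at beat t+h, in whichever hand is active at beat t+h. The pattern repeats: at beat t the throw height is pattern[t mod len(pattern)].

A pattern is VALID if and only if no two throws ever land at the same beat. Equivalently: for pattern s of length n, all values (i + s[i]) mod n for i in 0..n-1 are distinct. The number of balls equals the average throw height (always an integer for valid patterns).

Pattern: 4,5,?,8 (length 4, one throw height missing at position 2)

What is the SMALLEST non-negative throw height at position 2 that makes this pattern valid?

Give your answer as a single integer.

i=0: (0 + 4) mod 4 = 0
i=1: (1 + 5) mod 4 = 2
i=2: s[i]=? (unknown)
i=3: (3 + 8) mod 4 = 3
Known residues: [0, 2, 3]; need a permutation of 0..3, so missing residue r = 1
Need (2 + s) mod 4 = 1; smallest s = (1 - 2) mod 4 = 3

Answer: 3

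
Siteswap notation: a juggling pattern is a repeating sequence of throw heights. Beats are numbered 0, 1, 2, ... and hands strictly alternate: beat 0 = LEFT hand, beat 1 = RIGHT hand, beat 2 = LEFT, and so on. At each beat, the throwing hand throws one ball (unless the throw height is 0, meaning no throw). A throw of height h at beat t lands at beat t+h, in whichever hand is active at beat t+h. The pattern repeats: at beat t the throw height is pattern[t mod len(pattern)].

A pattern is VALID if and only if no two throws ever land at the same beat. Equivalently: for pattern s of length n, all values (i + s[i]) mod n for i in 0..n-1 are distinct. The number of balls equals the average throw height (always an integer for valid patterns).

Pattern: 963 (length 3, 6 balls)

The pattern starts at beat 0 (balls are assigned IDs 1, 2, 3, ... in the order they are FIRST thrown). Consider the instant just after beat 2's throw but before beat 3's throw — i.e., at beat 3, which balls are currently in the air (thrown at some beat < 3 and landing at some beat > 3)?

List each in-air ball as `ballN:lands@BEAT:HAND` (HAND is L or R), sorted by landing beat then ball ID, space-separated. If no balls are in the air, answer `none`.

Beat 0 (L): throw ball1 h=9 -> lands@9:R; in-air after throw: [b1@9:R]
Beat 1 (R): throw ball2 h=6 -> lands@7:R; in-air after throw: [b2@7:R b1@9:R]
Beat 2 (L): throw ball3 h=3 -> lands@5:R; in-air after throw: [b3@5:R b2@7:R b1@9:R]
Beat 3 (R): throw ball4 h=9 -> lands@12:L; in-air after throw: [b3@5:R b2@7:R b1@9:R b4@12:L]

Answer: ball3:lands@5:R ball2:lands@7:R ball1:lands@9:R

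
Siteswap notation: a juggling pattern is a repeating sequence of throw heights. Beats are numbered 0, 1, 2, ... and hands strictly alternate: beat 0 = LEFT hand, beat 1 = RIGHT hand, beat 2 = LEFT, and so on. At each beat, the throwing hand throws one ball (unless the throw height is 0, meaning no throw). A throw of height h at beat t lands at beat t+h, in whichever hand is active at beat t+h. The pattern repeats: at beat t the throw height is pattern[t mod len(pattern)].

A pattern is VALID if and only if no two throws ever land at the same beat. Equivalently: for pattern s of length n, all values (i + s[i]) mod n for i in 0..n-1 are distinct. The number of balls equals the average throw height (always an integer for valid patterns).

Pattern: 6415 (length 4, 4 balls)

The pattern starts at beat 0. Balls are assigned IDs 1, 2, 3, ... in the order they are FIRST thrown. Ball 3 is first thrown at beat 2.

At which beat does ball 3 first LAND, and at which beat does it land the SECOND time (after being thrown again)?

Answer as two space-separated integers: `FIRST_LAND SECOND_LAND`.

Answer: 3 8

Derivation:
Beat 0 (L): throw ball1 h=6 -> lands@6:L; in-air after throw: [b1@6:L]
Beat 1 (R): throw ball2 h=4 -> lands@5:R; in-air after throw: [b2@5:R b1@6:L]
Beat 2 (L): throw ball3 h=1 -> lands@3:R; in-air after throw: [b3@3:R b2@5:R b1@6:L]
Beat 3 (R): throw ball3 h=5 -> lands@8:L; in-air after throw: [b2@5:R b1@6:L b3@8:L]
Beat 4 (L): throw ball4 h=6 -> lands@10:L; in-air after throw: [b2@5:R b1@6:L b3@8:L b4@10:L]
Beat 5 (R): throw ball2 h=4 -> lands@9:R; in-air after throw: [b1@6:L b3@8:L b2@9:R b4@10:L]
Beat 6 (L): throw ball1 h=1 -> lands@7:R; in-air after throw: [b1@7:R b3@8:L b2@9:R b4@10:L]
Beat 7 (R): throw ball1 h=5 -> lands@12:L; in-air after throw: [b3@8:L b2@9:R b4@10:L b1@12:L]
Beat 8 (L): throw ball3 h=6 -> lands@14:L; in-air after throw: [b2@9:R b4@10:L b1@12:L b3@14:L]
Ball 3: thrown@2 h=1 -> first land @3; rethrown@3 h=5 -> second land @8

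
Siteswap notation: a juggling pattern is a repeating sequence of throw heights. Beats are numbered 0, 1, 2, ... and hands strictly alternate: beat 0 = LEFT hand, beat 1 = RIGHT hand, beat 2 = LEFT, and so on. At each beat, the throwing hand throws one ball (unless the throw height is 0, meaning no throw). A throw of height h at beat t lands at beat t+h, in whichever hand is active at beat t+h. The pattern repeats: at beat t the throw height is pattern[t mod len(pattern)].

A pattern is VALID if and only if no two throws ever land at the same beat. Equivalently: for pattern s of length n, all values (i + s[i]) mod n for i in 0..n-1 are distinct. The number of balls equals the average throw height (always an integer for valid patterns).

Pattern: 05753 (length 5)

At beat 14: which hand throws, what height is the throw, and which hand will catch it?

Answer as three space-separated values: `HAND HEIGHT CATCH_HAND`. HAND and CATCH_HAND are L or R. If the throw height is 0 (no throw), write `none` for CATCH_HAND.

Answer: L 3 R

Derivation:
Beat 14: 14 mod 2 = 0, so hand = L
Throw height = pattern[14 mod 5] = pattern[4] = 3
Lands at beat 14+3=17, 17 mod 2 = 1, so catch hand = R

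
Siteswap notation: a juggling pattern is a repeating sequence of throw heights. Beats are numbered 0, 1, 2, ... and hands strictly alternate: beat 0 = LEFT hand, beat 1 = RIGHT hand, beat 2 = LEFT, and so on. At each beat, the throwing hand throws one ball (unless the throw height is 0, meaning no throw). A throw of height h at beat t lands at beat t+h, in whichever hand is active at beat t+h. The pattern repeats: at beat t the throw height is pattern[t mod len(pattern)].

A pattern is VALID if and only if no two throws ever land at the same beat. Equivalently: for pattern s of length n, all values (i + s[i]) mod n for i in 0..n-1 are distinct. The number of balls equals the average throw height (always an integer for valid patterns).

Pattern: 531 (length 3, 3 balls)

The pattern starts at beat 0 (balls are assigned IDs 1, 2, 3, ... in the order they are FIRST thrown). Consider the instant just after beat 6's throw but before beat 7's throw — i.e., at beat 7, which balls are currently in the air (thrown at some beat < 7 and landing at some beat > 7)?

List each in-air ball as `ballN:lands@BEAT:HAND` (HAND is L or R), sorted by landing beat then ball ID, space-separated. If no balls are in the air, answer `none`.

Beat 0 (L): throw ball1 h=5 -> lands@5:R; in-air after throw: [b1@5:R]
Beat 1 (R): throw ball2 h=3 -> lands@4:L; in-air after throw: [b2@4:L b1@5:R]
Beat 2 (L): throw ball3 h=1 -> lands@3:R; in-air after throw: [b3@3:R b2@4:L b1@5:R]
Beat 3 (R): throw ball3 h=5 -> lands@8:L; in-air after throw: [b2@4:L b1@5:R b3@8:L]
Beat 4 (L): throw ball2 h=3 -> lands@7:R; in-air after throw: [b1@5:R b2@7:R b3@8:L]
Beat 5 (R): throw ball1 h=1 -> lands@6:L; in-air after throw: [b1@6:L b2@7:R b3@8:L]
Beat 6 (L): throw ball1 h=5 -> lands@11:R; in-air after throw: [b2@7:R b3@8:L b1@11:R]
Beat 7 (R): throw ball2 h=3 -> lands@10:L; in-air after throw: [b3@8:L b2@10:L b1@11:R]

Answer: ball3:lands@8:L ball1:lands@11:R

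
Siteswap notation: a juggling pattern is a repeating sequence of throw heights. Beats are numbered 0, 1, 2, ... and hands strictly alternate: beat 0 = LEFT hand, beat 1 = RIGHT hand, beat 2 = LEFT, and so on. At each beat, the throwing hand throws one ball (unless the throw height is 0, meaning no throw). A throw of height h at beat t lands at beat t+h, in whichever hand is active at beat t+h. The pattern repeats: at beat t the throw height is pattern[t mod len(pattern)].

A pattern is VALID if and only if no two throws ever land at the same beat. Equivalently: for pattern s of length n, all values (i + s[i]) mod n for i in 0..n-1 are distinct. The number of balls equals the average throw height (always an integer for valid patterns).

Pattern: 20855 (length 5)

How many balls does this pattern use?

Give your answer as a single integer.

Pattern = [2, 0, 8, 5, 5], length n = 5
  position 0: throw height = 2, running sum = 2
  position 1: throw height = 0, running sum = 2
  position 2: throw height = 8, running sum = 10
  position 3: throw height = 5, running sum = 15
  position 4: throw height = 5, running sum = 20
Total sum = 20; balls = sum / n = 20 / 5 = 4

Answer: 4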